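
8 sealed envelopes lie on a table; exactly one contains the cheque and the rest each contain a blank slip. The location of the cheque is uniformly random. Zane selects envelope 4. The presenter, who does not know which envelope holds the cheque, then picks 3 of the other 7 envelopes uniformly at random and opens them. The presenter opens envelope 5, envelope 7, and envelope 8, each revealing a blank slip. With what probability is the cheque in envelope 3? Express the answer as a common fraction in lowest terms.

1/5

Because the presenter chose which envelopes to open without knowing where the cheque is, the choice is independent of the prize location. Learning that none of the 3 opened envelopes holds the cheque simply rules out those 3 locations and leaves the remaining 5 envelopes still equally likely by symmetry.
So P(the cheque in envelope 3) = 1/5.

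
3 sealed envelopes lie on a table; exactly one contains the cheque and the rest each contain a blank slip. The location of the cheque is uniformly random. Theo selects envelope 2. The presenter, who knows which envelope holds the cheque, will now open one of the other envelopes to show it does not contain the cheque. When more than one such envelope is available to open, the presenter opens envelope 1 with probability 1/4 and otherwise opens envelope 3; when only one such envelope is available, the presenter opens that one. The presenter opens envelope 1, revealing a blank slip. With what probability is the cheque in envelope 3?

Apply Bayes' rule, conditioning on where the cheque actually is.
If it is in envelope 1 (prior 1/3): the presenter opened envelope 1, so this case is ruled out; weight (1/3)·0 = 0.
If it is in envelope 2 (prior 1/3): envelope 1 is available, opened with probability 1/4; weight (1/3)·(1/4) = 1/12.
If it is in envelope 3 (prior 1/3): only envelope 1 is available, probability 1; weight (1/3)·1 = 1/3.
The weights sum to 5/12.
So P(the cheque in envelope 3 | the presenter opened envelope 1) = (1/3) / (5/12) = 4/5.

4/5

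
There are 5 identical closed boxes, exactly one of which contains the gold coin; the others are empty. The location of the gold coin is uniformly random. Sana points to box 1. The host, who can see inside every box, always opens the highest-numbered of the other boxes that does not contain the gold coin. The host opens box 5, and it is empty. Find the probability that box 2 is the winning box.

Apply Bayes' rule, conditioning on where the gold coin actually is.
If it is in any of boxes 1, 2, 3, and 4 (prior 1/5 each): box 5 is the highest-numbered option available, probability 1; weight (1/5)·1 = 1/5 each.
If it is in box 5 (prior 1/5): the host opened box 5, so this case is ruled out; weight (1/5)·0 = 0.
The weights sum to 4/5.
So P(the gold coin in box 2 | the host opened box 5) = (1/5) / (4/5) = 1/4.

1/4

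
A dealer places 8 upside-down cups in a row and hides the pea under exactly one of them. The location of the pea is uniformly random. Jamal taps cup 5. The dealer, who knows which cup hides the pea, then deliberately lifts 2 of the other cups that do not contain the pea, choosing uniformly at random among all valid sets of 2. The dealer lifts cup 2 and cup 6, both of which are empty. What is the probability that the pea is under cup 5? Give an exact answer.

1/8

Condition on the true location of the pea.
If it is under any of cups 1, 3, 4, 7, and 8 (prior 1/8 each): the dealer has 15 equally likely choices, so probability 1/15; weight (1/8)·(1/15) = 1/120 each.
If it is under either of cups 2 and 6 (prior 1/8 each): that cup was opened and seen not to hold the prize — ruled out; weight (1/8)·0 = 0 each.
If it is under cup 5 (prior 1/8): the dealer has 21 equally likely choices, so probability 1/21; weight (1/8)·(1/21) = 1/168.
The weights sum to 1/21.
So P(the pea under cup 5 | the dealer opened cup 2 and cup 6) = (1/168) / (1/21) = 1/8.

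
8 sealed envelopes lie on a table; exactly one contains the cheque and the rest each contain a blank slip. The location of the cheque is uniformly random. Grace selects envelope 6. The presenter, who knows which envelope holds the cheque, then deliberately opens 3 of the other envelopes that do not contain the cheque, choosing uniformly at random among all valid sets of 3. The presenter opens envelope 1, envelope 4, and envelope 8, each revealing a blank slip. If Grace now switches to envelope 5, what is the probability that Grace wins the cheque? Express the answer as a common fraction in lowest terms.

7/32

Condition on the true location of the cheque.
If it is in any of envelopes 1, 4, and 8 (prior 1/8 each): that envelope was opened and seen not to hold the prize — ruled out; weight (1/8)·0 = 0 each.
If it is in any of envelopes 2, 3, 5, and 7 (prior 1/8 each): the presenter has 20 equally likely choices, so probability 1/20; weight (1/8)·(1/20) = 1/160 each.
If it is in envelope 6 (prior 1/8): the presenter has 35 equally likely choices, so probability 1/35; weight (1/8)·(1/35) = 1/280.
The weights sum to 1/35.
So P(the cheque in envelope 5 | the presenter opened envelope 1, envelope 4, and envelope 8) = (1/160) / (1/35) = 7/32.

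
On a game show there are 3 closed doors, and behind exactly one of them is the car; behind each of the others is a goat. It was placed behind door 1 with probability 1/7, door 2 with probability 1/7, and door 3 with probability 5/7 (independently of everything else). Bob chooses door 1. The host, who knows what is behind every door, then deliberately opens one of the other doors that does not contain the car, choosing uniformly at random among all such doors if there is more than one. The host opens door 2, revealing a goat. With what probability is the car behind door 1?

1/11

Apply Bayes' rule, conditioning on where the car actually is.
If it is behind door 1 (prior 1/7): the host has 2 equally likely choices, so probability 1/2; weight (1/7)·(1/2) = 1/14.
If it is behind door 2 (prior 1/7): the host opened door 2, so this case is ruled out; weight (1/7)·0 = 0.
If it is behind door 3 (prior 5/7): the host has no choice, probability 1; weight (5/7)·1 = 5/7.
The weights sum to 11/14.
So P(the car behind door 1 | the host opened door 2) = (1/14) / (11/14) = 1/11.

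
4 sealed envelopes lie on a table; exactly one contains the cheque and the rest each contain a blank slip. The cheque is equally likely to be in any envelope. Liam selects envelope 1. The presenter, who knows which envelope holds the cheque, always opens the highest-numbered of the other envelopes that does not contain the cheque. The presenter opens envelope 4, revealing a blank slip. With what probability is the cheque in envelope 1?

Apply Bayes' rule, conditioning on where the cheque actually is.
If it is in any of envelopes 1, 2, and 3 (prior 1/4 each): envelope 4 is the highest-numbered option available, probability 1; weight (1/4)·1 = 1/4 each.
If it is in envelope 4 (prior 1/4): the presenter opened envelope 4, so this case is ruled out; weight (1/4)·0 = 0.
The weights sum to 3/4.
So P(the cheque in envelope 1 | the presenter opened envelope 4) = (1/4) / (3/4) = 1/3.

1/3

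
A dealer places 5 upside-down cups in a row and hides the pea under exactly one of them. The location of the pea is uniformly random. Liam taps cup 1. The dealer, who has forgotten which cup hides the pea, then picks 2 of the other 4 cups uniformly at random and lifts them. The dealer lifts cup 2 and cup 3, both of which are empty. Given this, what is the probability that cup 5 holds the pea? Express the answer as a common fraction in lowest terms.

Consider each possible location of the pea in turn.
If it is under any of cups 1, 4, and 5 (prior 1/5 each): the dealer picks exactly this set with probability 1/6 regardless, and none is the prize; weight (1/5)·(1/6) = 1/30 each.
If it is under either of cups 2 and 3 (prior 1/5 each): that cup was opened and seen not to hold the prize — ruled out; weight (1/5)·0 = 0 each.
The weights sum to 1/10.
So P(the pea under cup 5 | the dealer opened cup 2 and cup 3) = (1/30) / (1/10) = 1/3.

1/3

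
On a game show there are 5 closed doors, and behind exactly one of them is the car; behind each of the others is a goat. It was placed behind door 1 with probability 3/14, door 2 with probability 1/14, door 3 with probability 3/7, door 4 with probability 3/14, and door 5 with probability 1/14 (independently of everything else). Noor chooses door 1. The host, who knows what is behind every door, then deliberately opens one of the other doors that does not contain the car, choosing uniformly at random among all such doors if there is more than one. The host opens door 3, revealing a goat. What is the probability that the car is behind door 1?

Apply Bayes' rule, conditioning on where the car actually is.
If it is behind door 1 (prior 3/14): the host has 4 equally likely choices, so probability 1/4; weight (3/14)·(1/4) = 3/56.
If it is behind either of doors 2 and 5 (prior 1/14 each): the host has 3 equally likely choices, so probability 1/3; weight (1/14)·(1/3) = 1/42 each.
If it is behind door 3 (prior 3/7): the host opened door 3, so this case is ruled out; weight (3/7)·0 = 0.
If it is behind door 4 (prior 3/14): the host has 3 equally likely choices, so probability 1/3; weight (3/14)·(1/3) = 1/14.
The weights sum to 29/168.
So P(the car behind door 1 | the host opened door 3) = (3/56) / (29/168) = 9/29.

9/29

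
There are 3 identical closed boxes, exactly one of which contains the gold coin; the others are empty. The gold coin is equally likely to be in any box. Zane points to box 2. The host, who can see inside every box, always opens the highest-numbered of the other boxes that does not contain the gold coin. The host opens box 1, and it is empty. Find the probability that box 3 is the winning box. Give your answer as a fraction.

Apply Bayes' rule, conditioning on where the gold coin actually is.
If it is in box 1 (prior 1/3): the host opened box 1, so this case is ruled out; weight (1/3)·0 = 0.
If it is in box 2 (prior 1/3): the host would have opened box 3 instead, probability 0; weight (1/3)·0 = 0.
If it is in box 3 (prior 1/3): box 1 is the highest-numbered option available, probability 1; weight (1/3)·1 = 1/3.
The weights sum to 1/3.
So P(the gold coin in box 3 | the host opened box 1) = (1/3) / (1/3) = 1.

1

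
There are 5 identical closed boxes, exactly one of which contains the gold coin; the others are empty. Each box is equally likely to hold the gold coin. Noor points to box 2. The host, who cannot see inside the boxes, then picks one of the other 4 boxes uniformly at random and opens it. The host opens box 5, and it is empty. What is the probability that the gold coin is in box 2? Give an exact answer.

1/4

Consider each possible location of the gold coin in turn.
If it is in any of boxes 1, 2, 3, and 4 (prior 1/5 each): the host picks box 5 with probability 1/4 regardless, and it is not the prize; weight (1/5)·(1/4) = 1/20 each.
If it is in box 5 (prior 1/5): the host opened box 5, so this case is ruled out; weight (1/5)·0 = 0.
The weights sum to 1/5.
So P(the gold coin in box 2 | the host opened box 5) = (1/20) / (1/5) = 1/4.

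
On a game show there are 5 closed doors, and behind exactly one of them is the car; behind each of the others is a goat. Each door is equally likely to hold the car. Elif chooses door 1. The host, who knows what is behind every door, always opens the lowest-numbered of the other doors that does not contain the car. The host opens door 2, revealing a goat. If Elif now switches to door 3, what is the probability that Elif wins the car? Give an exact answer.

1/4

Consider each possible location of the car in turn.
If it is behind any of doors 1, 3, 4, and 5 (prior 1/5 each): door 2 is the lowest-numbered option available, probability 1; weight (1/5)·1 = 1/5 each.
If it is behind door 2 (prior 1/5): the host opened door 2, so this case is ruled out; weight (1/5)·0 = 0.
The weights sum to 4/5.
So P(the car behind door 3 | the host opened door 2) = (1/5) / (4/5) = 1/4.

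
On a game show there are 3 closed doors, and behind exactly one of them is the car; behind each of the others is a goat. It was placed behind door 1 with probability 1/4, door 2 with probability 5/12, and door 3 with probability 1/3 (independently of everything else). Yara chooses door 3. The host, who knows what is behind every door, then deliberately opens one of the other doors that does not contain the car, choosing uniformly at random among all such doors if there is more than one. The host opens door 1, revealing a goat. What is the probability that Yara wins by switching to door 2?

5/7

Condition on the true location of the car.
If it is behind door 1 (prior 1/4): the host opened door 1, so this case is ruled out; weight (1/4)·0 = 0.
If it is behind door 2 (prior 5/12): the host has no choice, probability 1; weight (5/12)·1 = 5/12.
If it is behind door 3 (prior 1/3): the host has 2 equally likely choices, so probability 1/2; weight (1/3)·(1/2) = 1/6.
The weights sum to 7/12.
So P(the car behind door 2 | the host opened door 1) = (5/12) / (7/12) = 5/7.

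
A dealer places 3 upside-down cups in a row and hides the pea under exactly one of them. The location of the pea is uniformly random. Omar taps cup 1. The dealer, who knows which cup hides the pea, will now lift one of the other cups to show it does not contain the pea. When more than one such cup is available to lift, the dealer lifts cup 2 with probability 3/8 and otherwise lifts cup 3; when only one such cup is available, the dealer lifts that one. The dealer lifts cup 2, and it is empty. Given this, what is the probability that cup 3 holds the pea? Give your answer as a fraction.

8/11

Consider each possible location of the pea in turn.
If it is under cup 1 (prior 1/3): cup 2 is available, opened with probability 3/8; weight (1/3)·(3/8) = 1/8.
If it is under cup 2 (prior 1/3): the dealer opened cup 2, so this case is ruled out; weight (1/3)·0 = 0.
If it is under cup 3 (prior 1/3): only cup 2 is available, probability 1; weight (1/3)·1 = 1/3.
The weights sum to 11/24.
So P(the pea under cup 3 | the dealer opened cup 2) = (1/3) / (11/24) = 8/11.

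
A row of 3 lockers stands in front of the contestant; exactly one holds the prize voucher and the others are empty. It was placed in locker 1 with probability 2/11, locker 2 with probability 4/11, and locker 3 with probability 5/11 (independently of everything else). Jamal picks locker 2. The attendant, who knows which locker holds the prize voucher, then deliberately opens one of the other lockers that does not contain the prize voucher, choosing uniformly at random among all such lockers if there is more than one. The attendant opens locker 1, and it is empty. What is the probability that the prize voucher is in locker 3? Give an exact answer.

5/7

Apply Bayes' rule, conditioning on where the prize voucher actually is.
If it is in locker 1 (prior 2/11): the attendant opened locker 1, so this case is ruled out; weight (2/11)·0 = 0.
If it is in locker 2 (prior 4/11): the attendant has 2 equally likely choices, so probability 1/2; weight (4/11)·(1/2) = 2/11.
If it is in locker 3 (prior 5/11): the attendant has no choice, probability 1; weight (5/11)·1 = 5/11.
The weights sum to 7/11.
So P(the prize voucher in locker 3 | the attendant opened locker 1) = (5/11) / (7/11) = 5/7.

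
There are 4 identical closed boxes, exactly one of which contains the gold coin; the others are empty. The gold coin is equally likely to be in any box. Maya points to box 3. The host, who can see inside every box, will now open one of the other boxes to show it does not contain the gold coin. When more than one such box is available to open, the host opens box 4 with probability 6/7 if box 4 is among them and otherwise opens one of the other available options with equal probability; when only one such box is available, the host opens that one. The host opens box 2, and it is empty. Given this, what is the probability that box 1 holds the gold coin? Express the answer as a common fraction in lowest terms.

Condition on the true location of the gold coin.
If it is in box 1 (prior 1/4): box 4 is available but not opened, probability 1/7; weight (1/4)·(1/7) = 1/28.
If it is in box 2 (prior 1/4): the host opened box 2, so this case is ruled out; weight (1/4)·0 = 0.
If it is in box 3 (prior 1/4): box 4 is available but not opened; box 2 gets probability (1 − 6/7)/2 = 1/14; weight (1/4)·(1/14) = 1/56.
If it is in box 4 (prior 1/4): box 4 holds the prize so is unavailable; the host chooses uniformly among the 2 others, probability 1/2; weight (1/4)·(1/2) = 1/8.
The weights sum to 5/28.
So P(the gold coin in box 1 | the host opened box 2) = (1/28) / (5/28) = 1/5.

1/5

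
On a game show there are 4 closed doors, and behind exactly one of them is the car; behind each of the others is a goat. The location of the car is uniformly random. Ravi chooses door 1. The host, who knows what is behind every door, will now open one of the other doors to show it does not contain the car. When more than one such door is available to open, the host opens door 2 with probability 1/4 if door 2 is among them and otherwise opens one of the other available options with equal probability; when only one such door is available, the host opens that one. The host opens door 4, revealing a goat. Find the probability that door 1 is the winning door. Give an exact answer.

3/13

Apply Bayes' rule, conditioning on where the car actually is.
If it is behind door 1 (prior 1/4): door 2 is available but not opened; door 4 gets probability (1 − 1/4)/2 = 3/8; weight (1/4)·(3/8) = 3/32.
If it is behind door 2 (prior 1/4): door 2 holds the prize so is unavailable; the host chooses uniformly among the 2 others, probability 1/2; weight (1/4)·(1/2) = 1/8.
If it is behind door 3 (prior 1/4): door 2 is available but not opened, probability 3/4; weight (1/4)·(3/4) = 3/16.
If it is behind door 4 (prior 1/4): the host opened door 4, so this case is ruled out; weight (1/4)·0 = 0.
The weights sum to 13/32.
So P(the car behind door 1 | the host opened door 4) = (3/32) / (13/32) = 3/13.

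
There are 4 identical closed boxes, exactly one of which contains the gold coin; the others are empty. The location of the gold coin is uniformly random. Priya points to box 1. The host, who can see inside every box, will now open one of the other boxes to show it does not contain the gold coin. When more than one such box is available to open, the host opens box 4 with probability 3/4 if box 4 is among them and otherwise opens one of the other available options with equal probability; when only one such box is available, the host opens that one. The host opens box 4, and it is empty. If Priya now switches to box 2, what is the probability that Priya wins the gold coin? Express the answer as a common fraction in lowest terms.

1/3

Apply Bayes' rule, conditioning on where the gold coin actually is.
If it is in any of boxes 1, 2, and 3 (prior 1/4 each): box 4 is available, opened with probability 3/4; weight (1/4)·(3/4) = 3/16 each.
If it is in box 4 (prior 1/4): the host opened box 4, so this case is ruled out; weight (1/4)·0 = 0.
The weights sum to 9/16.
So P(the gold coin in box 2 | the host opened box 4) = (3/16) / (9/16) = 1/3.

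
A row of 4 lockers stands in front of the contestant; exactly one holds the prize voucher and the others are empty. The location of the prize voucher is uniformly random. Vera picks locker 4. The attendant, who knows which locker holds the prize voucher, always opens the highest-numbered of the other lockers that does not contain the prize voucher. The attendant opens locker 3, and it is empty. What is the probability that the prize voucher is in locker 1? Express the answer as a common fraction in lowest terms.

Consider each possible location of the prize voucher in turn.
If it is in any of lockers 1, 2, and 4 (prior 1/4 each): locker 3 is the highest-numbered option available, probability 1; weight (1/4)·1 = 1/4 each.
If it is in locker 3 (prior 1/4): the attendant opened locker 3, so this case is ruled out; weight (1/4)·0 = 0.
The weights sum to 3/4.
So P(the prize voucher in locker 1 | the attendant opened locker 3) = (1/4) / (3/4) = 1/3.

1/3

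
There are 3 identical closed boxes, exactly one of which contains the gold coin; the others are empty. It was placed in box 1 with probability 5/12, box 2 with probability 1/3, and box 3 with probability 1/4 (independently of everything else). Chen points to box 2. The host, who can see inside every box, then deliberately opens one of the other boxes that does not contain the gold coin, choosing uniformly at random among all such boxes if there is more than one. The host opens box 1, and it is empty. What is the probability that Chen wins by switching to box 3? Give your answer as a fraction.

3/5

Apply Bayes' rule, conditioning on where the gold coin actually is.
If it is in box 1 (prior 5/12): the host opened box 1, so this case is ruled out; weight (5/12)·0 = 0.
If it is in box 2 (prior 1/3): the host has 2 equally likely choices, so probability 1/2; weight (1/3)·(1/2) = 1/6.
If it is in box 3 (prior 1/4): the host has no choice, probability 1; weight (1/4)·1 = 1/4.
The weights sum to 5/12.
So P(the gold coin in box 3 | the host opened box 1) = (1/4) / (5/12) = 3/5.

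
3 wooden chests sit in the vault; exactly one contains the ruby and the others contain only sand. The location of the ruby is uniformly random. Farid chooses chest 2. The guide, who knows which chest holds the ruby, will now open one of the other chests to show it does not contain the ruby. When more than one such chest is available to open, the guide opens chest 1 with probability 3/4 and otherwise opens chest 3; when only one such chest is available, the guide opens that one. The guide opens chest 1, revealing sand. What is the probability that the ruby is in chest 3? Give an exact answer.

4/7

Apply Bayes' rule, conditioning on where the ruby actually is.
If it is in chest 1 (prior 1/3): the guide opened chest 1, so this case is ruled out; weight (1/3)·0 = 0.
If it is in chest 2 (prior 1/3): chest 1 is available, opened with probability 3/4; weight (1/3)·(3/4) = 1/4.
If it is in chest 3 (prior 1/3): only chest 1 is available, probability 1; weight (1/3)·1 = 1/3.
The weights sum to 7/12.
So P(the ruby in chest 3 | the guide opened chest 1) = (1/3) / (7/12) = 4/7.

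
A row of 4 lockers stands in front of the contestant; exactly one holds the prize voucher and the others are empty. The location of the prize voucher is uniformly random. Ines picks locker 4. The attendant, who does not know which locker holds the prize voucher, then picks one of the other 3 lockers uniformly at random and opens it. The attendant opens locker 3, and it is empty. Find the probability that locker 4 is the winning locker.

Because the attendant chose which locker to open without knowing where the prize voucher is, the choice is independent of the prize location. Learning that locker 3 does not hold the prize voucher simply rules out that one location and leaves the remaining 3 lockers still equally likely by symmetry.
So P(the prize voucher in locker 4) = 1/3.

1/3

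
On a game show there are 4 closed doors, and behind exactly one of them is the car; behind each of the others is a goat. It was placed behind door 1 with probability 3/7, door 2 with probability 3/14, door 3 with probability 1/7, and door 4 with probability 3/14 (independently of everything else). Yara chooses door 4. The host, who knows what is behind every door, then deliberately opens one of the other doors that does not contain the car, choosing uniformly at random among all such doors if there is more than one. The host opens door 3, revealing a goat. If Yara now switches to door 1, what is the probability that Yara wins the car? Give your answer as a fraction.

Condition on the true location of the car.
If it is behind door 1 (prior 3/7): the host has 2 equally likely choices, so probability 1/2; weight (3/7)·(1/2) = 3/14.
If it is behind door 2 (prior 3/14): the host has 2 equally likely choices, so probability 1/2; weight (3/14)·(1/2) = 3/28.
If it is behind door 3 (prior 1/7): the host opened door 3, so this case is ruled out; weight (1/7)·0 = 0.
If it is behind door 4 (prior 3/14): the host has 3 equally likely choices, so probability 1/3; weight (3/14)·(1/3) = 1/14.
The weights sum to 11/28.
So P(the car behind door 1 | the host opened door 3) = (3/14) / (11/28) = 6/11.

6/11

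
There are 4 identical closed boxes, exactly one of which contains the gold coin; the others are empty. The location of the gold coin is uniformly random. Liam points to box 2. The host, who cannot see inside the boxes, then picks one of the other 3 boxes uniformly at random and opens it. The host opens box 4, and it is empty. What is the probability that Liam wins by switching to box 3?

Consider each possible location of the gold coin in turn.
If it is in any of boxes 1, 2, and 3 (prior 1/4 each): the host picks box 4 with probability 1/3 regardless, and it is not the prize; weight (1/4)·(1/3) = 1/12 each.
If it is in box 4 (prior 1/4): the host opened box 4, so this case is ruled out; weight (1/4)·0 = 0.
The weights sum to 1/4.
So P(the gold coin in box 3 | the host opened box 4) = (1/12) / (1/4) = 1/3.

1/3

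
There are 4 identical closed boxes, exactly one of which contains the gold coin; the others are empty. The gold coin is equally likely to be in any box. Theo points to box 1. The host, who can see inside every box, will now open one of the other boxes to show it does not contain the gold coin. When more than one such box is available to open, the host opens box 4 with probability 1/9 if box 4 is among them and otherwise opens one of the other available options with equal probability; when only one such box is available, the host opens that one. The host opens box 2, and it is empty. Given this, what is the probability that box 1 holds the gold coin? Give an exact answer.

Consider each possible location of the gold coin in turn.
If it is in box 1 (prior 1/4): box 4 is available but not opened; box 2 gets probability (1 − 1/9)/2 = 4/9; weight (1/4)·(4/9) = 1/9.
If it is in box 2 (prior 1/4): the host opened box 2, so this case is ruled out; weight (1/4)·0 = 0.
If it is in box 3 (prior 1/4): box 4 is available but not opened, probability 8/9; weight (1/4)·(8/9) = 2/9.
If it is in box 4 (prior 1/4): box 4 holds the prize so is unavailable; the host chooses uniformly among the 2 others, probability 1/2; weight (1/4)·(1/2) = 1/8.
The weights sum to 11/24.
So P(the gold coin in box 1 | the host opened box 2) = (1/9) / (11/24) = 8/33.

8/33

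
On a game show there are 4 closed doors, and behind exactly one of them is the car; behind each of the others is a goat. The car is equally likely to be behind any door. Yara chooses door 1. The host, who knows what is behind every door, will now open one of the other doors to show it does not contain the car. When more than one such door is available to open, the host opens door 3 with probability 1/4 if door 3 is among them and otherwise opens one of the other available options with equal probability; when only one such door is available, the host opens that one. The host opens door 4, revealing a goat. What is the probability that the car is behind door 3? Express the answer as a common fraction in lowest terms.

Consider each possible location of the car in turn.
If it is behind door 1 (prior 1/4): door 3 is available but not opened; door 4 gets probability (1 − 1/4)/2 = 3/8; weight (1/4)·(3/8) = 3/32.
If it is behind door 2 (prior 1/4): door 3 is available but not opened, probability 3/4; weight (1/4)·(3/4) = 3/16.
If it is behind door 3 (prior 1/4): door 3 holds the prize so is unavailable; the host chooses uniformly among the 2 others, probability 1/2; weight (1/4)·(1/2) = 1/8.
If it is behind door 4 (prior 1/4): the host opened door 4, so this case is ruled out; weight (1/4)·0 = 0.
The weights sum to 13/32.
So P(the car behind door 3 | the host opened door 4) = (1/8) / (13/32) = 4/13.

4/13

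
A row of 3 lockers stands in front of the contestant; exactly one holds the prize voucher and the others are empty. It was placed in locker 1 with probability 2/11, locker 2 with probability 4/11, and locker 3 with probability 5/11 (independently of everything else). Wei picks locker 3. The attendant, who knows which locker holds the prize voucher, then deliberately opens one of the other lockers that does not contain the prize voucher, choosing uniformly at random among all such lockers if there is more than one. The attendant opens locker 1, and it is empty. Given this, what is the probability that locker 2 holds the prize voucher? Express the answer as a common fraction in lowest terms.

8/13

Consider each possible location of the prize voucher in turn.
If it is in locker 1 (prior 2/11): the attendant opened locker 1, so this case is ruled out; weight (2/11)·0 = 0.
If it is in locker 2 (prior 4/11): the attendant has no choice, probability 1; weight (4/11)·1 = 4/11.
If it is in locker 3 (prior 5/11): the attendant has 2 equally likely choices, so probability 1/2; weight (5/11)·(1/2) = 5/22.
The weights sum to 13/22.
So P(the prize voucher in locker 2 | the attendant opened locker 1) = (4/11) / (13/22) = 8/13.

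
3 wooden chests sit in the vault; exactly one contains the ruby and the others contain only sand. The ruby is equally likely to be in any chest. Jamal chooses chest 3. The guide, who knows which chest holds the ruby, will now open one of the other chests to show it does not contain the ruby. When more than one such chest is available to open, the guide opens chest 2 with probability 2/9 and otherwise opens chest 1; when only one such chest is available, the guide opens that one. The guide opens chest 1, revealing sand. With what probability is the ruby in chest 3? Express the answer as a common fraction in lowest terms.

7/16

Condition on the true location of the ruby.
If it is in chest 1 (prior 1/3): the guide opened chest 1, so this case is ruled out; weight (1/3)·0 = 0.
If it is in chest 2 (prior 1/3): only chest 1 is available, probability 1; weight (1/3)·1 = 1/3.
If it is in chest 3 (prior 1/3): chest 2 is available but not opened, probability 7/9; weight (1/3)·(7/9) = 7/27.
The weights sum to 16/27.
So P(the ruby in chest 3 | the guide opened chest 1) = (7/27) / (16/27) = 7/16.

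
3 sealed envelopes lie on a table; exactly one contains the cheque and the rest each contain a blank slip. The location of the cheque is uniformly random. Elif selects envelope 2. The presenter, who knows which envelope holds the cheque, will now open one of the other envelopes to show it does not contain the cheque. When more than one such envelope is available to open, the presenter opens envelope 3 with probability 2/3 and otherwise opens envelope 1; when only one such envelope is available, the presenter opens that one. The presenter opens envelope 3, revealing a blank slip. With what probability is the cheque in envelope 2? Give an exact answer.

2/5

Apply Bayes' rule, conditioning on where the cheque actually is.
If it is in envelope 1 (prior 1/3): only envelope 3 is available, probability 1; weight (1/3)·1 = 1/3.
If it is in envelope 2 (prior 1/3): envelope 3 is available, opened with probability 2/3; weight (1/3)·(2/3) = 2/9.
If it is in envelope 3 (prior 1/3): the presenter opened envelope 3, so this case is ruled out; weight (1/3)·0 = 0.
The weights sum to 5/9.
So P(the cheque in envelope 2 | the presenter opened envelope 3) = (2/9) / (5/9) = 2/5.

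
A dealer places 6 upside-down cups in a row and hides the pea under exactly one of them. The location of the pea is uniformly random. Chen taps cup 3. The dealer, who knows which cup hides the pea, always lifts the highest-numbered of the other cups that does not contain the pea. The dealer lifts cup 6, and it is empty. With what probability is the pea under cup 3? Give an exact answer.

1/5

Apply Bayes' rule, conditioning on where the pea actually is.
If it is under any of cups 1, 2, 3, 4, and 5 (prior 1/6 each): cup 6 is the highest-numbered option available, probability 1; weight (1/6)·1 = 1/6 each.
If it is under cup 6 (prior 1/6): the dealer opened cup 6, so this case is ruled out; weight (1/6)·0 = 0.
The weights sum to 5/6.
So P(the pea under cup 3 | the dealer opened cup 6) = (1/6) / (5/6) = 1/5.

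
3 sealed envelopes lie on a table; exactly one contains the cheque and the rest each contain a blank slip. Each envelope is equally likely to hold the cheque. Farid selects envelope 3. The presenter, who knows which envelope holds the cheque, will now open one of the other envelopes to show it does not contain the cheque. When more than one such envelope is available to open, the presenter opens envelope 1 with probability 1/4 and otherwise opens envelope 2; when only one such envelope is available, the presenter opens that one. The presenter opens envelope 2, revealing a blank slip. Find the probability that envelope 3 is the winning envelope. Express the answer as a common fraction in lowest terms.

Condition on the true location of the cheque.
If it is in envelope 1 (prior 1/3): only envelope 2 is available, probability 1; weight (1/3)·1 = 1/3.
If it is in envelope 2 (prior 1/3): the presenter opened envelope 2, so this case is ruled out; weight (1/3)·0 = 0.
If it is in envelope 3 (prior 1/3): envelope 1 is available but not opened, probability 3/4; weight (1/3)·(3/4) = 1/4.
The weights sum to 7/12.
So P(the cheque in envelope 3 | the presenter opened envelope 2) = (1/4) / (7/12) = 3/7.

3/7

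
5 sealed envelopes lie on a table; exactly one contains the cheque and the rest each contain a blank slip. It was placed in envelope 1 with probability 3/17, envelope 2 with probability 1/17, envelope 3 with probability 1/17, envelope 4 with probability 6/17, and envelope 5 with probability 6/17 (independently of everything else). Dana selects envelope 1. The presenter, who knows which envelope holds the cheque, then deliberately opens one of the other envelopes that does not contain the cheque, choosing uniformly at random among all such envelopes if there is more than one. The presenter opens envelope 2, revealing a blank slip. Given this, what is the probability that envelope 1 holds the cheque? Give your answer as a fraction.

9/61

Apply Bayes' rule, conditioning on where the cheque actually is.
If it is in envelope 1 (prior 3/17): the presenter has 4 equally likely choices, so probability 1/4; weight (3/17)·(1/4) = 3/68.
If it is in envelope 2 (prior 1/17): the presenter opened envelope 2, so this case is ruled out; weight (1/17)·0 = 0.
If it is in envelope 3 (prior 1/17): the presenter has 3 equally likely choices, so probability 1/3; weight (1/17)·(1/3) = 1/51.
If it is in either of envelopes 4 and 5 (prior 6/17 each): the presenter has 3 equally likely choices, so probability 1/3; weight (6/17)·(1/3) = 2/17 each.
The weights sum to 61/204.
So P(the cheque in envelope 1 | the presenter opened envelope 2) = (3/68) / (61/204) = 9/61.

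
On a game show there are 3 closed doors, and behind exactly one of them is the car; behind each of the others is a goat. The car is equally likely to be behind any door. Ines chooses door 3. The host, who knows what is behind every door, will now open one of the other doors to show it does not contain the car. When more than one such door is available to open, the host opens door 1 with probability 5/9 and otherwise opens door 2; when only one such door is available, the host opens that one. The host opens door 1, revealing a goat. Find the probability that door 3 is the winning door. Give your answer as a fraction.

Condition on the true location of the car.
If it is behind door 1 (prior 1/3): the host opened door 1, so this case is ruled out; weight (1/3)·0 = 0.
If it is behind door 2 (prior 1/3): only door 1 is available, probability 1; weight (1/3)·1 = 1/3.
If it is behind door 3 (prior 1/3): door 1 is available, opened with probability 5/9; weight (1/3)·(5/9) = 5/27.
The weights sum to 14/27.
So P(the car behind door 3 | the host opened door 1) = (5/27) / (14/27) = 5/14.

5/14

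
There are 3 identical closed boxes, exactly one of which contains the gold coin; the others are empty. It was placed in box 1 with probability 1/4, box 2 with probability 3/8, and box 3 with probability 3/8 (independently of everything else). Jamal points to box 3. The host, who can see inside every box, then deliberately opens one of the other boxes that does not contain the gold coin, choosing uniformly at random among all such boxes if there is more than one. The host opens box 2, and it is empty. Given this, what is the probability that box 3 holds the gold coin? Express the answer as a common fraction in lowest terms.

Apply Bayes' rule, conditioning on where the gold coin actually is.
If it is in box 1 (prior 1/4): the host has no choice, probability 1; weight (1/4)·1 = 1/4.
If it is in box 2 (prior 3/8): the host opened box 2, so this case is ruled out; weight (3/8)·0 = 0.
If it is in box 3 (prior 3/8): the host has 2 equally likely choices, so probability 1/2; weight (3/8)·(1/2) = 3/16.
The weights sum to 7/16.
So P(the gold coin in box 3 | the host opened box 2) = (3/16) / (7/16) = 3/7.

3/7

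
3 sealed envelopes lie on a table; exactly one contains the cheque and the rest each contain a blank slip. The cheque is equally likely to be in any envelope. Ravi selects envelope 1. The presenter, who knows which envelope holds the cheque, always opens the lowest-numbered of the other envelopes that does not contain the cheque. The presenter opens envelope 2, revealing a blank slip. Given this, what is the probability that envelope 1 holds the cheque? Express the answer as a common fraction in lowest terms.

1/2

Apply Bayes' rule, conditioning on where the cheque actually is.
If it is in either of envelopes 1 and 3 (prior 1/3 each): envelope 2 is the lowest-numbered option available, probability 1; weight (1/3)·1 = 1/3 each.
If it is in envelope 2 (prior 1/3): the presenter opened envelope 2, so this case is ruled out; weight (1/3)·0 = 0.
The weights sum to 2/3.
So P(the cheque in envelope 1 | the presenter opened envelope 2) = (1/3) / (2/3) = 1/2.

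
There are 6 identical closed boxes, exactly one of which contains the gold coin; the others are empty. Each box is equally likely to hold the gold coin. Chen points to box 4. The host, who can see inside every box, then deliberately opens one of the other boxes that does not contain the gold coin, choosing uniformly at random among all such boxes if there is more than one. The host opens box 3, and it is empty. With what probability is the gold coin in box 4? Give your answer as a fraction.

Condition on the true location of the gold coin.
If it is in any of boxes 1, 2, 5, and 6 (prior 1/6 each): the host has 4 equally likely choices, so probability 1/4; weight (1/6)·(1/4) = 1/24 each.
If it is in box 3 (prior 1/6): the host opened box 3, so this case is ruled out; weight (1/6)·0 = 0.
If it is in box 4 (prior 1/6): the host has 5 equally likely choices, so probability 1/5; weight (1/6)·(1/5) = 1/30.
The weights sum to 1/5.
So P(the gold coin in box 4 | the host opened box 3) = (1/30) / (1/5) = 1/6.

1/6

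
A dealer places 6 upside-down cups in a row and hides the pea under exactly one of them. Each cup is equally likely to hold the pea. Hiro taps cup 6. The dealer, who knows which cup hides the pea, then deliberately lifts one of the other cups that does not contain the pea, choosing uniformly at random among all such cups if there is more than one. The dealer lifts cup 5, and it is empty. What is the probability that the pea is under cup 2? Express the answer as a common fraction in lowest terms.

5/24

Apply Bayes' rule, conditioning on where the pea actually is.
If it is under any of cups 1, 2, 3, and 4 (prior 1/6 each): the dealer has 4 equally likely choices, so probability 1/4; weight (1/6)·(1/4) = 1/24 each.
If it is under cup 5 (prior 1/6): the dealer opened cup 5, so this case is ruled out; weight (1/6)·0 = 0.
If it is under cup 6 (prior 1/6): the dealer has 5 equally likely choices, so probability 1/5; weight (1/6)·(1/5) = 1/30.
The weights sum to 1/5.
So P(the pea under cup 2 | the dealer opened cup 5) = (1/24) / (1/5) = 5/24.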